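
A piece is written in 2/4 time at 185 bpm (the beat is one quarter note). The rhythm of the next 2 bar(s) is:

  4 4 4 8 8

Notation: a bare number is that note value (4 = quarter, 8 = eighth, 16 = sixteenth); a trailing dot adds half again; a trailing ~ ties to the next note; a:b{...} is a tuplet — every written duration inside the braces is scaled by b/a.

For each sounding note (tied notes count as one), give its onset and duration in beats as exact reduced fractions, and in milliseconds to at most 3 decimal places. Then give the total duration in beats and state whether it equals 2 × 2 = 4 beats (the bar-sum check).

1) 0.0ms=0b +324.324ms=1b
2) 324.324ms=1b +324.324ms=1b
3) 648.649ms=2b +324.324ms=1b
4) 972.973ms=3b +162.162ms=1/2b
5) 1135.135ms=7/2b +162.162ms=1/2b
Σ=4b of 4 (185bpm 2/4) — PASS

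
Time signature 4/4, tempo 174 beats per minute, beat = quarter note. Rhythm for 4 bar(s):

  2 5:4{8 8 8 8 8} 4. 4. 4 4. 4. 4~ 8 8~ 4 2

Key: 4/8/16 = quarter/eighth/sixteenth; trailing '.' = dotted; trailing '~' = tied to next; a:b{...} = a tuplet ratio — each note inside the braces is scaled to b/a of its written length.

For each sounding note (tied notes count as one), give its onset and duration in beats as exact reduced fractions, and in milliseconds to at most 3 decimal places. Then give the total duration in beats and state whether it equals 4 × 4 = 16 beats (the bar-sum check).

1) 0.0ms=0b +689.655ms=2b
2) 689.655ms=2b +137.931ms=2/5b
3) 827.586ms=12/5b +137.931ms=2/5b
4) 965.517ms=14/5b +137.931ms=2/5b
5) 1103.448ms=16/5b +137.931ms=2/5b
6) 1241.379ms=18/5b +137.931ms=2/5b
7) 1379.31ms=4b +517.241ms=3/2b
8) 1896.552ms=11/2b +517.241ms=3/2b
9) 2413.793ms=7b +344.828ms=1b
10) 2758.621ms=8b +517.241ms=3/2b
11) 3275.862ms=19/2b +517.241ms=3/2b
12) 3793.103ms=11b +517.241ms=3/2b
13) 4310.345ms=25/2b +517.241ms=3/2b
14) 4827.586ms=14b +689.655ms=2b
Σ=16b of 16 (174bpm 4/4) — PASS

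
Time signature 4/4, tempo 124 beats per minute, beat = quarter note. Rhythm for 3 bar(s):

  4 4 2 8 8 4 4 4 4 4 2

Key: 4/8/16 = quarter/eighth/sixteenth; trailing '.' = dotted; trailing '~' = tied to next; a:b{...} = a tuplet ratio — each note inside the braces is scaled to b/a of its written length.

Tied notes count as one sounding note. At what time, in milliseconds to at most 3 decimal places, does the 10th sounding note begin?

note 10 onset = 9b = 4354.839ms

1. 0.0ms @ 0 + 483.871ms (1)
2. 483.871ms @ 1 + 483.871ms (1)
3. 967.742ms @ 2 + 967.742ms (2)
4. 1935.484ms @ 4 + 241.935ms (1/2)
5. 2177.419ms @ 9/2 + 241.935ms (1/2)
6. 2419.355ms @ 5 + 483.871ms (1)
7. 2903.226ms @ 6 + 483.871ms (1)
8. 3387.097ms @ 7 + 483.871ms (1)
9. 3870.968ms @ 8 + 483.871ms (1)
10. 4354.839ms @ 9 + 483.871ms (1)
11. 4838.71ms @ 10 + 967.742ms (2)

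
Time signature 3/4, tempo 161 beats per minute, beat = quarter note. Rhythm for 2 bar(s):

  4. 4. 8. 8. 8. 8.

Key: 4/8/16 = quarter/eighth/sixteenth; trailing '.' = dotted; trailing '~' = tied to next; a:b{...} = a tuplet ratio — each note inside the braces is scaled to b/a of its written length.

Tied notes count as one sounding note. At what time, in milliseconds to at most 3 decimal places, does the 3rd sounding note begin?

1. 0.0ms @ 0 + 559.006ms (3/2)
2. 559.006ms @ 3/2 + 559.006ms (3/2)
3. 1118.012ms @ 3 + 279.503ms (3/4)
4. 1397.516ms @ 15/4 + 279.503ms (3/4)
5. 1677.019ms @ 9/2 + 279.503ms (3/4)
6. 1956.522ms @ 21/4 + 279.503ms (3/4)

note 3 onset = 3b = 1118.012ms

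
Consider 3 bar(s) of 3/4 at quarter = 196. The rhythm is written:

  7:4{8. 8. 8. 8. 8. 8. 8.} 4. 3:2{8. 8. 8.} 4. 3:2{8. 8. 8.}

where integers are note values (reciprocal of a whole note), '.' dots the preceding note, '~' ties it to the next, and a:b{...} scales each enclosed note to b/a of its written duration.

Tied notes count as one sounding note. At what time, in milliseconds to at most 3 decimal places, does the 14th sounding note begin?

1. 0.0ms @ 0 + 131.195ms (3/7)
2. 131.195ms @ 3/7 + 131.195ms (3/7)
3. 262.391ms @ 6/7 + 131.195ms (3/7)
4. 393.586ms @ 9/7 + 131.195ms (3/7)
5. 524.781ms @ 12/7 + 131.195ms (3/7)
6. 655.977ms @ 15/7 + 131.195ms (3/7)
7. 787.172ms @ 18/7 + 131.195ms (3/7)
8. 918.367ms @ 3 + 459.184ms (3/2)
9. 1377.551ms @ 9/2 + 153.061ms (1/2)
10. 1530.612ms @ 5 + 153.061ms (1/2)
11. 1683.673ms @ 11/2 + 153.061ms (1/2)
12. 1836.735ms @ 6 + 459.184ms (3/2)
13. 2295.918ms @ 15/2 + 153.061ms (1/2)
14. 2448.98ms @ 8 + 153.061ms (1/2)
15. 2602.041ms @ 17/2 + 153.061ms (1/2)

note 14 onset = 8b = 2448.98ms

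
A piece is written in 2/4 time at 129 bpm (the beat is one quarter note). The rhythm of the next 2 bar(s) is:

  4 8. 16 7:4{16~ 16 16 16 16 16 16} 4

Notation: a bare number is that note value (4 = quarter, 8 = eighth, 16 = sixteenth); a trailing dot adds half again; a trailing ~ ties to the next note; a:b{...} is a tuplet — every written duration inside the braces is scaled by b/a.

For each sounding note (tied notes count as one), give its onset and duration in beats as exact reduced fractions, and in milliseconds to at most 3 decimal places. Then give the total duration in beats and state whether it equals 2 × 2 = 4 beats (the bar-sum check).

1) 0.0ms=0b +465.116ms=1b
2) 465.116ms=1b +348.837ms=3/4b
3) 813.953ms=7/4b +116.279ms=1/4b
4) 930.233ms=2b +132.89ms=2/7b
5) 1063.123ms=16/7b +66.445ms=1/7b
6) 1129.568ms=17/7b +66.445ms=1/7b
7) 1196.013ms=18/7b +66.445ms=1/7b
8) 1262.458ms=19/7b +66.445ms=1/7b
9) 1328.904ms=20/7b +66.445ms=1/7b
10) 1395.349ms=3b +465.116ms=1b
Σ=4b of 4 (129bpm 2/4) — PASS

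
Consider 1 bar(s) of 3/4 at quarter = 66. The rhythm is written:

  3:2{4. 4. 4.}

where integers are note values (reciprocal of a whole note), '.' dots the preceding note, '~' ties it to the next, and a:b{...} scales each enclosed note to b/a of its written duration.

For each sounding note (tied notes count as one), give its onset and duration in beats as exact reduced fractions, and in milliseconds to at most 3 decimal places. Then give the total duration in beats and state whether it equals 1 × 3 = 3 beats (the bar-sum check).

1) 0.0ms=0b +909.091ms=1b
2) 909.091ms=1b +909.091ms=1b
3) 1818.182ms=2b +909.091ms=1b
Σ=3b of 3 (66bpm 3/4) — PASS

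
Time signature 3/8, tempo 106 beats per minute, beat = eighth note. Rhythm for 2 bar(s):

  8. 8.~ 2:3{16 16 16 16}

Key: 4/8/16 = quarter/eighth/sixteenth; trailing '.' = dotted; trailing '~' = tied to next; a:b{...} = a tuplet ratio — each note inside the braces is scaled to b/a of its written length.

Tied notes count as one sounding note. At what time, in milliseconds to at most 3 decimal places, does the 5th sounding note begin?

1. 0.0ms @ 0 + 849.057ms (3/2)
2. 849.057ms @ 3/2 + 1273.585ms (9/4)
3. 2122.642ms @ 15/4 + 424.528ms (3/4)
4. 2547.17ms @ 9/2 + 424.528ms (3/4)
5. 2971.698ms @ 21/4 + 424.528ms (3/4)

note 5 onset = 21/4b = 2971.698ms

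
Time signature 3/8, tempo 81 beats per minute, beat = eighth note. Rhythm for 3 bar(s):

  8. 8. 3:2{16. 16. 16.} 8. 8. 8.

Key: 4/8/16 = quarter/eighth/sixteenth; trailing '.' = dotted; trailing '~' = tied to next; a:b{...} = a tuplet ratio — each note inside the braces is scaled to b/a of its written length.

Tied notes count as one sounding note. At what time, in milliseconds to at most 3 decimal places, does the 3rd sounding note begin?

1. 0.0ms @ 0 + 1111.111ms (3/2)
2. 1111.111ms @ 3/2 + 1111.111ms (3/2)
3. 2222.222ms @ 3 + 370.37ms (1/2)
4. 2592.593ms @ 7/2 + 370.37ms (1/2)
5. 2962.963ms @ 4 + 370.37ms (1/2)
6. 3333.333ms @ 9/2 + 1111.111ms (3/2)
7. 4444.444ms @ 6 + 1111.111ms (3/2)
8. 5555.556ms @ 15/2 + 1111.111ms (3/2)

note 3 onset = 3b = 2222.222ms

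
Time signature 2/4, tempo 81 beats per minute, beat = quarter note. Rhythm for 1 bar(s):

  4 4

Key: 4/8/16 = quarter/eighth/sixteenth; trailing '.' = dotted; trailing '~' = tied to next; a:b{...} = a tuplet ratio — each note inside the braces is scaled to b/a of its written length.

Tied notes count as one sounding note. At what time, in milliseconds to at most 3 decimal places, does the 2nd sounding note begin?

1. 0.0ms @ 0 + 740.741ms (1)
2. 740.741ms @ 1 + 740.741ms (1)

note 2 onset = 1b = 740.741ms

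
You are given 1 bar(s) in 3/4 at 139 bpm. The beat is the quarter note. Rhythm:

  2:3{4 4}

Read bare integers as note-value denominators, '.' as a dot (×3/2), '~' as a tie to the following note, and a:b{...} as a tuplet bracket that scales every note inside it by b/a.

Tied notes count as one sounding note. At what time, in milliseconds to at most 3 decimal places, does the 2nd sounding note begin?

1. 0.0ms @ 0 + 647.482ms (3/2)
2. 647.482ms @ 3/2 + 647.482ms (3/2)

note 2 onset = 3/2b = 647.482ms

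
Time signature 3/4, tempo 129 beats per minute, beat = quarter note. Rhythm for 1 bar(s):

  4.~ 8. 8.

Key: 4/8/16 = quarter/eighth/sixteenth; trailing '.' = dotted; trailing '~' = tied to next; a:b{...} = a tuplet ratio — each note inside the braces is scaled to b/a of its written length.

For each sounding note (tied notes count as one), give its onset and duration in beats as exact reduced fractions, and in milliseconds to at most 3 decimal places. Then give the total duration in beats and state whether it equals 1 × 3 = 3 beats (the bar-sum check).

1) 0.0ms=0b +1046.512ms=9/4b
2) 1046.512ms=9/4b +348.837ms=3/4b
Σ=3b of 3 (129bpm 3/4) — PASS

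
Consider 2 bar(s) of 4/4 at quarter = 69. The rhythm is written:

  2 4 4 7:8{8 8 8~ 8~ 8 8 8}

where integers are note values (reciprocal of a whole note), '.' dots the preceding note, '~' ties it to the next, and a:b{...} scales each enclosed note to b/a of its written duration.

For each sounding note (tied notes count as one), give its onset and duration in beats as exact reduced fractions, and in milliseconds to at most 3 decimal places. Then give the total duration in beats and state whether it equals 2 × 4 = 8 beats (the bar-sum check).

1) 0.0ms=0b +1739.13ms=2b
2) 1739.13ms=2b +869.565ms=1b
3) 2608.696ms=3b +869.565ms=1b
4) 3478.261ms=4b +496.894ms=4/7b
5) 3975.155ms=32/7b +496.894ms=4/7b
6) 4472.05ms=36/7b +1490.683ms=12/7b
7) 5962.733ms=48/7b +496.894ms=4/7b
8) 6459.627ms=52/7b +496.894ms=4/7b
Σ=8b of 8 (69bpm 4/4) — PASS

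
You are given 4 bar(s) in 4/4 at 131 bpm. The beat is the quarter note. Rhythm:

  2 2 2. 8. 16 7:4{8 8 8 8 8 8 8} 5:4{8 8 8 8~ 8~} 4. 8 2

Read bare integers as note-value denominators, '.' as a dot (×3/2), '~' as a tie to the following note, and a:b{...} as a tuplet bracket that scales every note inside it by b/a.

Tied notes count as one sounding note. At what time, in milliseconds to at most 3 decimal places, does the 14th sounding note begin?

1. 0.0ms @ 0 + 916.031ms (2)
2. 916.031ms @ 2 + 916.031ms (2)
3. 1832.061ms @ 4 + 1374.046ms (3)
4. 3206.107ms @ 7 + 343.511ms (3/4)
5. 3549.618ms @ 31/4 + 114.504ms (1/4)
6. 3664.122ms @ 8 + 130.862ms (2/7)
7. 3794.984ms @ 58/7 + 130.862ms (2/7)
8. 3925.845ms @ 60/7 + 130.862ms (2/7)
9. 4056.707ms @ 62/7 + 130.862ms (2/7)
10. 4187.568ms @ 64/7 + 130.862ms (2/7)
11. 4318.43ms @ 66/7 + 130.862ms (2/7)
12. 4449.291ms @ 68/7 + 130.862ms (2/7)
13. 4580.153ms @ 10 + 183.206ms (2/5)
14. 4763.359ms @ 52/5 + 183.206ms (2/5)
15. 4946.565ms @ 54/5 + 183.206ms (2/5)
16. 5129.771ms @ 56/5 + 1053.435ms (23/10)
17. 6183.206ms @ 27/2 + 229.008ms (1/2)
18. 6412.214ms @ 14 + 916.031ms (2)

note 14 onset = 52/5b = 4763.359ms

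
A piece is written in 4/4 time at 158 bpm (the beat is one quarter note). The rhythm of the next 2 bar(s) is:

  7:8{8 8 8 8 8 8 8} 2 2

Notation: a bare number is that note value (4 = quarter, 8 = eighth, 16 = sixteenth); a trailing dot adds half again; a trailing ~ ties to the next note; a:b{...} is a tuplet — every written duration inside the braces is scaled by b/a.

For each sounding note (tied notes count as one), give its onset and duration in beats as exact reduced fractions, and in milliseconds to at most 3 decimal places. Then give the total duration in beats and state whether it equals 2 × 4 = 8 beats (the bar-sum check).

1) 0.0ms=0b +216.998ms=4/7b
2) 216.998ms=4/7b +216.998ms=4/7b
3) 433.996ms=8/7b +216.998ms=4/7b
4) 650.995ms=12/7b +216.998ms=4/7b
5) 867.993ms=16/7b +216.998ms=4/7b
6) 1084.991ms=20/7b +216.998ms=4/7b
7) 1301.989ms=24/7b +216.998ms=4/7b
8) 1518.987ms=4b +759.494ms=2b
9) 2278.481ms=6b +759.494ms=2b
Σ=8b of 8 (158bpm 4/4) — PASS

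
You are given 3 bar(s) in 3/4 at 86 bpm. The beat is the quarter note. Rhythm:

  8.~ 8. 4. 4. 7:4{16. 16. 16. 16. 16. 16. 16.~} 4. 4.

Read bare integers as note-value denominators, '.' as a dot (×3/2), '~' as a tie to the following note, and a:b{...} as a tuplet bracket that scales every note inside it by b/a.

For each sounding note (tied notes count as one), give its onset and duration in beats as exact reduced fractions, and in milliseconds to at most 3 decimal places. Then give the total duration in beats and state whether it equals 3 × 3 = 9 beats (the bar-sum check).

1) 0.0ms=0b +1046.512ms=3/2b
2) 1046.512ms=3/2b +1046.512ms=3/2b
3) 2093.023ms=3b +1046.512ms=3/2b
4) 3139.535ms=9/2b +149.502ms=3/14b
5) 3289.037ms=33/7b +149.502ms=3/14b
6) 3438.538ms=69/14b +149.502ms=3/14b
7) 3588.04ms=36/7b +149.502ms=3/14b
8) 3737.542ms=75/14b +149.502ms=3/14b
9) 3887.043ms=39/7b +149.502ms=3/14b
10) 4036.545ms=81/14b +1196.013ms=12/7b
11) 5232.558ms=15/2b +1046.512ms=3/2b
Σ=9b of 9 (86bpm 3/4) — PASS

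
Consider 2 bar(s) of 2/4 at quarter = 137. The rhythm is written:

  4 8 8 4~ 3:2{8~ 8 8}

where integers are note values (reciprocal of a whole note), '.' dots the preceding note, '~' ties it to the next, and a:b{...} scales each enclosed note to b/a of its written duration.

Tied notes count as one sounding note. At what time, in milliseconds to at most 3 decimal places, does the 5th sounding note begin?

note 5 onset = 11/3b = 1605.839ms

1. 0.0ms @ 0 + 437.956ms (1)
2. 437.956ms @ 1 + 218.978ms (1/2)
3. 656.934ms @ 3/2 + 218.978ms (1/2)
4. 875.912ms @ 2 + 729.927ms (5/3)
5. 1605.839ms @ 11/3 + 145.985ms (1/3)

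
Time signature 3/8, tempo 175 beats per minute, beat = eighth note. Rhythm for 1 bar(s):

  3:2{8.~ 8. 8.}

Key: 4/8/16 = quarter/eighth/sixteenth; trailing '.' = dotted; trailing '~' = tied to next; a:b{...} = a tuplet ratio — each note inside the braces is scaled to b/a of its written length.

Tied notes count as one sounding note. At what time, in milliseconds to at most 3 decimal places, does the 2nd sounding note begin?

1. 0.0ms @ 0 + 685.714ms (2)
2. 685.714ms @ 2 + 342.857ms (1)

note 2 onset = 2b = 685.714ms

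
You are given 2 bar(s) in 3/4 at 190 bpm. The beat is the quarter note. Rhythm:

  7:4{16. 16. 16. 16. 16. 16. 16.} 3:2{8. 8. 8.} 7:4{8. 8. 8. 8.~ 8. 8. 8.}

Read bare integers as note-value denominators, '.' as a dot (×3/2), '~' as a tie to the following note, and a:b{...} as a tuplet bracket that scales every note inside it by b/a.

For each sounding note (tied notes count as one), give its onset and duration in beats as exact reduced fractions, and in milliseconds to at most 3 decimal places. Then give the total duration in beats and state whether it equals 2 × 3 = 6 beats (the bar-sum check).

1) 0.0ms=0b +67.669ms=3/14b
2) 67.669ms=3/14b +67.669ms=3/14b
3) 135.338ms=3/7b +67.669ms=3/14b
4) 203.008ms=9/14b +67.669ms=3/14b
5) 270.677ms=6/7b +67.669ms=3/14b
6) 338.346ms=15/14b +67.669ms=3/14b
7) 406.015ms=9/7b +67.669ms=3/14b
8) 473.684ms=3/2b +157.895ms=1/2b
9) 631.579ms=2b +157.895ms=1/2b
10) 789.474ms=5/2b +157.895ms=1/2b
11) 947.368ms=3b +135.338ms=3/7b
12) 1082.707ms=24/7b +135.338ms=3/7b
13) 1218.045ms=27/7b +135.338ms=3/7b
14) 1353.383ms=30/7b +270.677ms=6/7b
15) 1624.06ms=36/7b +135.338ms=3/7b
16) 1759.398ms=39/7b +135.338ms=3/7b
Σ=6b of 6 (190bpm 3/4) — PASS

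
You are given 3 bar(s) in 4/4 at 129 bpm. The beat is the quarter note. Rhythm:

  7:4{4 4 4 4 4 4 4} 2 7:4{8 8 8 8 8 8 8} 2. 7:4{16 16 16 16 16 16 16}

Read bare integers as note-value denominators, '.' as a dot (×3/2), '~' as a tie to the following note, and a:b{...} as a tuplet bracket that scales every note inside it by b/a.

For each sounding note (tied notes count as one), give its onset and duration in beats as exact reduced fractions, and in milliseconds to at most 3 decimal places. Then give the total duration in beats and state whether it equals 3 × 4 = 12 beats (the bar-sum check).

1) 0.0ms=0b +265.781ms=4/7b
2) 265.781ms=4/7b +265.781ms=4/7b
3) 531.561ms=8/7b +265.781ms=4/7b
4) 797.342ms=12/7b +265.781ms=4/7b
5) 1063.123ms=16/7b +265.781ms=4/7b
6) 1328.904ms=20/7b +265.781ms=4/7b
7) 1594.684ms=24/7b +265.781ms=4/7b
8) 1860.465ms=4b +930.233ms=2b
9) 2790.698ms=6b +132.89ms=2/7b
10) 2923.588ms=44/7b +132.89ms=2/7b
11) 3056.478ms=46/7b +132.89ms=2/7b
12) 3189.369ms=48/7b +132.89ms=2/7b
13) 3322.259ms=50/7b +132.89ms=2/7b
14) 3455.15ms=52/7b +132.89ms=2/7b
15) 3588.04ms=54/7b +132.89ms=2/7b
16) 3720.93ms=8b +1395.349ms=3b
17) 5116.279ms=11b +66.445ms=1/7b
18) 5182.724ms=78/7b +66.445ms=1/7b
19) 5249.169ms=79/7b +66.445ms=1/7b
20) 5315.615ms=80/7b +66.445ms=1/7b
21) 5382.06ms=81/7b +66.445ms=1/7b
22) 5448.505ms=82/7b +66.445ms=1/7b
23) 5514.95ms=83/7b +66.445ms=1/7b
Σ=12b of 12 (129bpm 4/4) — PASS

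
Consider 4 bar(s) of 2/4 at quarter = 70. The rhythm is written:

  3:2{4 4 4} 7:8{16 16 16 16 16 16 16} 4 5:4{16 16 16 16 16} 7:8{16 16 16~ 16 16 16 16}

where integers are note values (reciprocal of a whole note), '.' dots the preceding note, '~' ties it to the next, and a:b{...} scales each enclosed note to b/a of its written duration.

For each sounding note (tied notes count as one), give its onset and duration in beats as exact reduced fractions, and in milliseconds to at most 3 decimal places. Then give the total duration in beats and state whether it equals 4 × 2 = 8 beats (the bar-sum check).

1) 0.0ms=0b +571.429ms=2/3b
2) 571.429ms=2/3b +571.429ms=2/3b
3) 1142.857ms=4/3b +571.429ms=2/3b
4) 1714.286ms=2b +244.898ms=2/7b
5) 1959.184ms=16/7b +244.898ms=2/7b
6) 2204.082ms=18/7b +244.898ms=2/7b
7) 2448.98ms=20/7b +244.898ms=2/7b
8) 2693.878ms=22/7b +244.898ms=2/7b
9) 2938.776ms=24/7b +244.898ms=2/7b
10) 3183.673ms=26/7b +244.898ms=2/7b
11) 3428.571ms=4b +857.143ms=1b
12) 4285.714ms=5b +171.429ms=1/5b
13) 4457.143ms=26/5b +171.429ms=1/5b
14) 4628.571ms=27/5b +171.429ms=1/5b
15) 4800.0ms=28/5b +171.429ms=1/5b
16) 4971.429ms=29/5b +171.429ms=1/5b
17) 5142.857ms=6b +244.898ms=2/7b
18) 5387.755ms=44/7b +244.898ms=2/7b
19) 5632.653ms=46/7b +489.796ms=4/7b
20) 6122.449ms=50/7b +244.898ms=2/7b
21) 6367.347ms=52/7b +244.898ms=2/7b
22) 6612.245ms=54/7b +244.898ms=2/7b
Σ=8b of 8 (70bpm 2/4) — PASS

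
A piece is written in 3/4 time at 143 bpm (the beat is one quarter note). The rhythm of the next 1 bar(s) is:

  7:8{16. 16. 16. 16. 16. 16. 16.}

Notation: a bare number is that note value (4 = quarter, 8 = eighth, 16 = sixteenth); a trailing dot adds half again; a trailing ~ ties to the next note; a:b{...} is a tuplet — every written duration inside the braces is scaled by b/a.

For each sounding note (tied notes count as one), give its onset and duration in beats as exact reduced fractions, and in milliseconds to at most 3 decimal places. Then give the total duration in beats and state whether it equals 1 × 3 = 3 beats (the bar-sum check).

1) 0.0ms=0b +179.82ms=3/7b
2) 179.82ms=3/7b +179.82ms=3/7b
3) 359.64ms=6/7b +179.82ms=3/7b
4) 539.461ms=9/7b +179.82ms=3/7b
5) 719.281ms=12/7b +179.82ms=3/7b
6) 899.101ms=15/7b +179.82ms=3/7b
7) 1078.921ms=18/7b +179.82ms=3/7b
Σ=3b of 3 (143bpm 3/4) — PASS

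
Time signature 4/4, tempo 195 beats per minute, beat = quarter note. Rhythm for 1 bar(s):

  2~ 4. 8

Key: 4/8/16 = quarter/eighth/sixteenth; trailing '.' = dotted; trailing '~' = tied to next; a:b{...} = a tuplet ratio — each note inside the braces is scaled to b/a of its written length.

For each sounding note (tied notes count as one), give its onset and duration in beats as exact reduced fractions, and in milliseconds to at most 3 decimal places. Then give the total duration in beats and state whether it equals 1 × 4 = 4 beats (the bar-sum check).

1) 0.0ms=0b +1076.923ms=7/2b
2) 1076.923ms=7/2b +153.846ms=1/2b
Σ=4b of 4 (195bpm 4/4) — PASS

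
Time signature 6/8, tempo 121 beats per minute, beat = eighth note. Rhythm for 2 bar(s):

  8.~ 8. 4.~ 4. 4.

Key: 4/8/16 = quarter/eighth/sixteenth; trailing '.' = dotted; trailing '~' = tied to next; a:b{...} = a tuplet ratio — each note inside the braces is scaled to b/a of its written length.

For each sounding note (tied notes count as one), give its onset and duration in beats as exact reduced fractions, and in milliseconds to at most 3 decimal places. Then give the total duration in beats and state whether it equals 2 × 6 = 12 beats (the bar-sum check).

1) 0.0ms=0b +1487.603ms=3b
2) 1487.603ms=3b +2975.207ms=6b
3) 4462.81ms=9b +1487.603ms=3b
Σ=12b of 12 (121bpm 6/8) — PASS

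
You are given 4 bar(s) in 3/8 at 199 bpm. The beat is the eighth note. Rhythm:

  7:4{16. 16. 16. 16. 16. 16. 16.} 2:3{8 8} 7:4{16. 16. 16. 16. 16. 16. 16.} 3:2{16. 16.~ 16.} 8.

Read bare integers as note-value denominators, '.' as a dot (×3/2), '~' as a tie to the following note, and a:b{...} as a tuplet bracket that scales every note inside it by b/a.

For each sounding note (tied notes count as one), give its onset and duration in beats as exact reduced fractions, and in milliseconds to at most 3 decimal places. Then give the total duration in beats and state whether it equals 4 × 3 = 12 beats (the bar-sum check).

1) 0.0ms=0b +129.218ms=3/7b
2) 129.218ms=3/7b +129.218ms=3/7b
3) 258.435ms=6/7b +129.218ms=3/7b
4) 387.653ms=9/7b +129.218ms=3/7b
5) 516.87ms=12/7b +129.218ms=3/7b
6) 646.088ms=15/7b +129.218ms=3/7b
7) 775.305ms=18/7b +129.218ms=3/7b
8) 904.523ms=3b +452.261ms=3/2b
9) 1356.784ms=9/2b +452.261ms=3/2b
10) 1809.045ms=6b +129.218ms=3/7b
11) 1938.263ms=45/7b +129.218ms=3/7b
12) 2067.48ms=48/7b +129.218ms=3/7b
13) 2196.698ms=51/7b +129.218ms=3/7b
14) 2325.915ms=54/7b +129.218ms=3/7b
15) 2455.133ms=57/7b +129.218ms=3/7b
16) 2584.35ms=60/7b +129.218ms=3/7b
17) 2713.568ms=9b +150.754ms=1/2b
18) 2864.322ms=19/2b +301.508ms=1b
19) 3165.829ms=21/2b +452.261ms=3/2b
Σ=12b of 12 (199bpm 3/8) — PASS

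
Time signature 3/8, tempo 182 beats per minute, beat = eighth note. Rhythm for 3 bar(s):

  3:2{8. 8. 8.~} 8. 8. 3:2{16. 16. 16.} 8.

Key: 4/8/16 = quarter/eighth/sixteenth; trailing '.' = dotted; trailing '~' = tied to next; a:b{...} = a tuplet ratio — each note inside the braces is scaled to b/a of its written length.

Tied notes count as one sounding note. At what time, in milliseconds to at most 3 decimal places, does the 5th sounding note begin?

note 5 onset = 6b = 1978.022ms

1. 0.0ms @ 0 + 329.67ms (1)
2. 329.67ms @ 1 + 329.67ms (1)
3. 659.341ms @ 2 + 824.176ms (5/2)
4. 1483.516ms @ 9/2 + 494.505ms (3/2)
5. 1978.022ms @ 6 + 164.835ms (1/2)
6. 2142.857ms @ 13/2 + 164.835ms (1/2)
7. 2307.692ms @ 7 + 164.835ms (1/2)
8. 2472.527ms @ 15/2 + 494.505ms (3/2)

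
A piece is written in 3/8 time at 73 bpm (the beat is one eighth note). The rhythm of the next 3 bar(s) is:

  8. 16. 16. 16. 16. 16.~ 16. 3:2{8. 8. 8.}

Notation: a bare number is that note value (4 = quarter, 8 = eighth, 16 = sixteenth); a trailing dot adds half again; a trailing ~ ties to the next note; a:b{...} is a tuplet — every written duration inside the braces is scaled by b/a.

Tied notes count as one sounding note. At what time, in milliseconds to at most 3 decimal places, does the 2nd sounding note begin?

1. 0.0ms @ 0 + 1232.877ms (3/2)
2. 1232.877ms @ 3/2 + 616.438ms (3/4)
3. 1849.315ms @ 9/4 + 616.438ms (3/4)
4. 2465.753ms @ 3 + 616.438ms (3/4)
5. 3082.192ms @ 15/4 + 616.438ms (3/4)
6. 3698.63ms @ 9/2 + 1232.877ms (3/2)
7. 4931.507ms @ 6 + 821.918ms (1)
8. 5753.425ms @ 7 + 821.918ms (1)
9. 6575.342ms @ 8 + 821.918ms (1)

note 2 onset = 3/2b = 1232.877ms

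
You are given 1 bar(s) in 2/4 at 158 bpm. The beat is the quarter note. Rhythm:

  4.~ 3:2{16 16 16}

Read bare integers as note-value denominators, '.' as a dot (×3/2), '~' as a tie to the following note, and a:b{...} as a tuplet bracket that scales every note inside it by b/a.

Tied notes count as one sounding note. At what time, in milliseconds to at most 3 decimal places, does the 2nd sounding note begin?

1. 0.0ms @ 0 + 632.911ms (5/3)
2. 632.911ms @ 5/3 + 63.291ms (1/6)
3. 696.203ms @ 11/6 + 63.291ms (1/6)

note 2 onset = 5/3b = 632.911ms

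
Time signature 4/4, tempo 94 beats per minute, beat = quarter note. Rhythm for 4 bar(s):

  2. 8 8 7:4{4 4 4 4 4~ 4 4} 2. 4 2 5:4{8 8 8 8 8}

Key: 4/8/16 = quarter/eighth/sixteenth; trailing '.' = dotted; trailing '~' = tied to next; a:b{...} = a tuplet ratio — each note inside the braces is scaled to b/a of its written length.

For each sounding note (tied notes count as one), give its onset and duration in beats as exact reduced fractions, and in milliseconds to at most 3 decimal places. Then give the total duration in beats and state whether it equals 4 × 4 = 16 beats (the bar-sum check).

1) 0.0ms=0b +1914.894ms=3b
2) 1914.894ms=3b +319.149ms=1/2b
3) 2234.043ms=7/2b +319.149ms=1/2b
4) 2553.191ms=4b +364.742ms=4/7b
5) 2917.933ms=32/7b +364.742ms=4/7b
6) 3282.675ms=36/7b +364.742ms=4/7b
7) 3647.416ms=40/7b +364.742ms=4/7b
8) 4012.158ms=44/7b +729.483ms=8/7b
9) 4741.641ms=52/7b +364.742ms=4/7b
10) 5106.383ms=8b +1914.894ms=3b
11) 7021.277ms=11b +638.298ms=1b
12) 7659.574ms=12b +1276.596ms=2b
13) 8936.17ms=14b +255.319ms=2/5b
14) 9191.489ms=72/5b +255.319ms=2/5b
15) 9446.809ms=74/5b +255.319ms=2/5b
16) 9702.128ms=76/5b +255.319ms=2/5b
17) 9957.447ms=78/5b +255.319ms=2/5b
Σ=16b of 16 (94bpm 4/4) — PASS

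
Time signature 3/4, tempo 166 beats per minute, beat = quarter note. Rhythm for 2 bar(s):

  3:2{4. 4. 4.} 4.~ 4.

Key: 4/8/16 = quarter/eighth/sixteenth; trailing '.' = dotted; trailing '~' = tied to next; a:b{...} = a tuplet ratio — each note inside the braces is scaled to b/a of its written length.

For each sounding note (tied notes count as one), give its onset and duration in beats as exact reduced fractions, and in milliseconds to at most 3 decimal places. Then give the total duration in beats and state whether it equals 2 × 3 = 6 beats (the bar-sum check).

1) 0.0ms=0b +361.446ms=1b
2) 361.446ms=1b +361.446ms=1b
3) 722.892ms=2b +361.446ms=1b
4) 1084.337ms=3b +1084.337ms=3b
Σ=6b of 6 (166bpm 3/4) — PASS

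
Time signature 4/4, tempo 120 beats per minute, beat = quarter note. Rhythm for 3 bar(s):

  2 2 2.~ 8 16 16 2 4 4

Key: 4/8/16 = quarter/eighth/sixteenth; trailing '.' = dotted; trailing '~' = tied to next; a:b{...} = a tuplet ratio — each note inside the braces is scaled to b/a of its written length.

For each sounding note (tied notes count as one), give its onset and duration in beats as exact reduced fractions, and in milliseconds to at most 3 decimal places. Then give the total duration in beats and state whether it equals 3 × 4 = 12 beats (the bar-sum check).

1) 0.0ms=0b +1000.0ms=2b
2) 1000.0ms=2b +1000.0ms=2b
3) 2000.0ms=4b +1750.0ms=7/2b
4) 3750.0ms=15/2b +125.0ms=1/4b
5) 3875.0ms=31/4b +125.0ms=1/4b
6) 4000.0ms=8b +1000.0ms=2b
7) 5000.0ms=10b +500.0ms=1b
8) 5500.0ms=11b +500.0ms=1b
Σ=12b of 12 (120bpm 4/4) — PASS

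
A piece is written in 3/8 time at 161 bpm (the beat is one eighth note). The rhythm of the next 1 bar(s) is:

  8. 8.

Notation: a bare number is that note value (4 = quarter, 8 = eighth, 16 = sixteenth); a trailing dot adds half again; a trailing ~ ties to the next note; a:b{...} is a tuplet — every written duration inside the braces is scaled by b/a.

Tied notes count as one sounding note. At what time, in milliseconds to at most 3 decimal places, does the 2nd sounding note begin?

1. 0.0ms @ 0 + 559.006ms (3/2)
2. 559.006ms @ 3/2 + 559.006ms (3/2)

note 2 onset = 3/2b = 559.006ms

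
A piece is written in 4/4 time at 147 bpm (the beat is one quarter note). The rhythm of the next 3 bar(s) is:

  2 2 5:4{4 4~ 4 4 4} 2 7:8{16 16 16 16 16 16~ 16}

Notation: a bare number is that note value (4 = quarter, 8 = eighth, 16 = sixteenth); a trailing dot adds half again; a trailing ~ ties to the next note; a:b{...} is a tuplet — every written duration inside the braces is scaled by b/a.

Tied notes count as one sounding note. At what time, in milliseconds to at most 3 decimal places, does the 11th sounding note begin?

note 11 onset = 76/7b = 4431.487ms

1. 0.0ms @ 0 + 816.327ms (2)
2. 816.327ms @ 2 + 816.327ms (2)
3. 1632.653ms @ 4 + 326.531ms (4/5)
4. 1959.184ms @ 24/5 + 653.061ms (8/5)
5. 2612.245ms @ 32/5 + 326.531ms (4/5)
6. 2938.776ms @ 36/5 + 326.531ms (4/5)
7. 3265.306ms @ 8 + 816.327ms (2)
8. 4081.633ms @ 10 + 116.618ms (2/7)
9. 4198.251ms @ 72/7 + 116.618ms (2/7)
10. 4314.869ms @ 74/7 + 116.618ms (2/7)
11. 4431.487ms @ 76/7 + 116.618ms (2/7)
12. 4548.105ms @ 78/7 + 116.618ms (2/7)
13. 4664.723ms @ 80/7 + 233.236ms (4/7)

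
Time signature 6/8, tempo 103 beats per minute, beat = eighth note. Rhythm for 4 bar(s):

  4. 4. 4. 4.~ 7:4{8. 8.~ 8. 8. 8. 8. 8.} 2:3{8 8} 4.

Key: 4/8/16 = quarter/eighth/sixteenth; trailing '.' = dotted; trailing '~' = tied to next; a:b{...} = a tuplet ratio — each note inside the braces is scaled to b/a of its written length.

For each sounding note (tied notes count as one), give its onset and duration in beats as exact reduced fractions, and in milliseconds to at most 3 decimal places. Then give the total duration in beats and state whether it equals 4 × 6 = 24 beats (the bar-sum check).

1) 0.0ms=0b +1747.573ms=3b
2) 1747.573ms=3b +1747.573ms=3b
3) 3495.146ms=6b +1747.573ms=3b
4) 5242.718ms=9b +2246.879ms=27/7b
5) 7489.598ms=90/7b +998.613ms=12/7b
6) 8488.211ms=102/7b +499.307ms=6/7b
7) 8987.517ms=108/7b +499.307ms=6/7b
8) 9486.824ms=114/7b +499.307ms=6/7b
9) 9986.13ms=120/7b +499.307ms=6/7b
10) 10485.437ms=18b +873.786ms=3/2b
11) 11359.223ms=39/2b +873.786ms=3/2b
12) 12233.01ms=21b +1747.573ms=3b
Σ=24b of 24 (103bpm 6/8) — PASS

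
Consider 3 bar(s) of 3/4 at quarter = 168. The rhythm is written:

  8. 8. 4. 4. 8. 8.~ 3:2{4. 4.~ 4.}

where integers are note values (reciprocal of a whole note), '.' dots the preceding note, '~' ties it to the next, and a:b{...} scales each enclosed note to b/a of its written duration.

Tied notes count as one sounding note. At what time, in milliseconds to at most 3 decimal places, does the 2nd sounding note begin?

1. 0.0ms @ 0 + 267.857ms (3/4)
2. 267.857ms @ 3/4 + 267.857ms (3/4)
3. 535.714ms @ 3/2 + 535.714ms (3/2)
4. 1071.429ms @ 3 + 535.714ms (3/2)
5. 1607.143ms @ 9/2 + 267.857ms (3/4)
6. 1875.0ms @ 21/4 + 625.0ms (7/4)
7. 2500.0ms @ 7 + 714.286ms (2)

note 2 onset = 3/4b = 267.857ms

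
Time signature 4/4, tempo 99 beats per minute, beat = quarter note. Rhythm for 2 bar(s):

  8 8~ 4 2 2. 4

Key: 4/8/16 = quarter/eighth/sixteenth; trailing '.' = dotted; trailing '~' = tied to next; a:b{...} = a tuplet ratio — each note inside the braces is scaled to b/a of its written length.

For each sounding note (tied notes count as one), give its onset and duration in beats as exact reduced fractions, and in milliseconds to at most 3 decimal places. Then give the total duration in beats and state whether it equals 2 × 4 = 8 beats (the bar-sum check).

1) 0.0ms=0b +303.03ms=1/2b
2) 303.03ms=1/2b +909.091ms=3/2b
3) 1212.121ms=2b +1212.121ms=2b
4) 2424.242ms=4b +1818.182ms=3b
5) 4242.424ms=7b +606.061ms=1b
Σ=8b of 8 (99bpm 4/4) — PASS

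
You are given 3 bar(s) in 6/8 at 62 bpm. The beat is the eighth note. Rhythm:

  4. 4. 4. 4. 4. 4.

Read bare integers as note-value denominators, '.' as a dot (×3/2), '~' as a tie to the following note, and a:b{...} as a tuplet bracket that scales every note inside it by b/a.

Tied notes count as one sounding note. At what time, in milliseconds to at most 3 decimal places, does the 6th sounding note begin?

note 6 onset = 15b = 14516.129ms

1. 0.0ms @ 0 + 2903.226ms (3)
2. 2903.226ms @ 3 + 2903.226ms (3)
3. 5806.452ms @ 6 + 2903.226ms (3)
4. 8709.677ms @ 9 + 2903.226ms (3)
5. 11612.903ms @ 12 + 2903.226ms (3)
6. 14516.129ms @ 15 + 2903.226ms (3)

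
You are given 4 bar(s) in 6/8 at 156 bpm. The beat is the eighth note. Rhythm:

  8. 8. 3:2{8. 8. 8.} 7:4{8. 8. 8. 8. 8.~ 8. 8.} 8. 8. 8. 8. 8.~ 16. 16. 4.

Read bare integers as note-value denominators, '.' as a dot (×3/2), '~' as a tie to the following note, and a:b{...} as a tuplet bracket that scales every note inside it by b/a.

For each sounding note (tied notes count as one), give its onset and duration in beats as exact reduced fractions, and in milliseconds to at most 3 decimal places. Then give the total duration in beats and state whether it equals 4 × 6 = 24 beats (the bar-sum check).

1) 0.0ms=0b +576.923ms=3/2b
2) 576.923ms=3/2b +576.923ms=3/2b
3) 1153.846ms=3b +384.615ms=1b
4) 1538.462ms=4b +384.615ms=1b
5) 1923.077ms=5b +384.615ms=1b
6) 2307.692ms=6b +329.67ms=6/7b
7) 2637.363ms=48/7b +329.67ms=6/7b
8) 2967.033ms=54/7b +329.67ms=6/7b
9) 3296.703ms=60/7b +329.67ms=6/7b
10) 3626.374ms=66/7b +659.341ms=12/7b
11) 4285.714ms=78/7b +329.67ms=6/7b
12) 4615.385ms=12b +576.923ms=3/2b
13) 5192.308ms=27/2b +576.923ms=3/2b
14) 5769.231ms=15b +576.923ms=3/2b
15) 6346.154ms=33/2b +576.923ms=3/2b
16) 6923.077ms=18b +865.385ms=9/4b
17) 7788.462ms=81/4b +288.462ms=3/4b
18) 8076.923ms=21b +1153.846ms=3b
Σ=24b of 24 (156bpm 6/8) — PASS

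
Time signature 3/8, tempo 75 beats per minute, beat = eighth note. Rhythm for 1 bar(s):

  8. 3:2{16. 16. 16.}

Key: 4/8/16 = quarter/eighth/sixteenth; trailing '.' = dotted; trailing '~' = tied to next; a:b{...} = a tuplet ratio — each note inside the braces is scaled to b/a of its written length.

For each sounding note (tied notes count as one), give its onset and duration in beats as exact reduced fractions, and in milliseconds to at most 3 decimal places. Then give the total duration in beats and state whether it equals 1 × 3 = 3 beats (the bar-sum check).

1) 0.0ms=0b +1200.0ms=3/2b
2) 1200.0ms=3/2b +400.0ms=1/2b
3) 1600.0ms=2b +400.0ms=1/2b
4) 2000.0ms=5/2b +400.0ms=1/2b
Σ=3b of 3 (75bpm 3/8) — PASS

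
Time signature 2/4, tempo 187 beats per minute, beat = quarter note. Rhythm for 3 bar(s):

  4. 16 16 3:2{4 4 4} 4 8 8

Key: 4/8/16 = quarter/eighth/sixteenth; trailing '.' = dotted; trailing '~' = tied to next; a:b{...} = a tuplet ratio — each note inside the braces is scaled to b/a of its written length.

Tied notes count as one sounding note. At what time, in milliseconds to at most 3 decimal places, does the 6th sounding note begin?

note 6 onset = 10/3b = 1069.519ms

1. 0.0ms @ 0 + 481.283ms (3/2)
2. 481.283ms @ 3/2 + 80.214ms (1/4)
3. 561.497ms @ 7/4 + 80.214ms (1/4)
4. 641.711ms @ 2 + 213.904ms (2/3)
5. 855.615ms @ 8/3 + 213.904ms (2/3)
6. 1069.519ms @ 10/3 + 213.904ms (2/3)
7. 1283.422ms @ 4 + 320.856ms (1)
8. 1604.278ms @ 5 + 160.428ms (1/2)
9. 1764.706ms @ 11/2 + 160.428ms (1/2)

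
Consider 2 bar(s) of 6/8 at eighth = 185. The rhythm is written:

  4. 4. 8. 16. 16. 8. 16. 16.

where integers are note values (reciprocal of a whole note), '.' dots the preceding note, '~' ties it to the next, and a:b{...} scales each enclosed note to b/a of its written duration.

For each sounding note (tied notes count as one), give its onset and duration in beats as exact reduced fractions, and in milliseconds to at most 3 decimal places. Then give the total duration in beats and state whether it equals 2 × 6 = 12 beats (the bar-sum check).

1) 0.0ms=0b +972.973ms=3b
2) 972.973ms=3b +972.973ms=3b
3) 1945.946ms=6b +486.486ms=3/2b
4) 2432.432ms=15/2b +243.243ms=3/4b
5) 2675.676ms=33/4b +243.243ms=3/4b
6) 2918.919ms=9b +486.486ms=3/2b
7) 3405.405ms=21/2b +243.243ms=3/4b
8) 3648.649ms=45/4b +243.243ms=3/4b
Σ=12b of 12 (185bpm 6/8) — PASS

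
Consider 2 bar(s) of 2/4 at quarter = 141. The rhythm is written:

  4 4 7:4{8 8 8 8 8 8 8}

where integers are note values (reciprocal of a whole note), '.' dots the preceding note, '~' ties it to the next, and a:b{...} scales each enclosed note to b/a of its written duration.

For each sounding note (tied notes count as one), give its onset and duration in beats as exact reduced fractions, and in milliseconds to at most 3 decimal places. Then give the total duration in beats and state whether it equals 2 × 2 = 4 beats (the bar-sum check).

1) 0.0ms=0b +425.532ms=1b
2) 425.532ms=1b +425.532ms=1b
3) 851.064ms=2b +121.581ms=2/7b
4) 972.644ms=16/7b +121.581ms=2/7b
5) 1094.225ms=18/7b +121.581ms=2/7b
6) 1215.805ms=20/7b +121.581ms=2/7b
7) 1337.386ms=22/7b +121.581ms=2/7b
8) 1458.967ms=24/7b +121.581ms=2/7b
9) 1580.547ms=26/7b +121.581ms=2/7b
Σ=4b of 4 (141bpm 2/4) — PASS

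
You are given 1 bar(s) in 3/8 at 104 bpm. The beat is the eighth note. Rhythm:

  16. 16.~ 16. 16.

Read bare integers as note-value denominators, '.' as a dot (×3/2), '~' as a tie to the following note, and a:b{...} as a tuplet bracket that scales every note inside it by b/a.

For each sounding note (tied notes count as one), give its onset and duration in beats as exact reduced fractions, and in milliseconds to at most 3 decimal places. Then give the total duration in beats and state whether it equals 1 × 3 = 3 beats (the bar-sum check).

1) 0.0ms=0b +432.692ms=3/4b
2) 432.692ms=3/4b +865.385ms=3/2b
3) 1298.077ms=9/4b +432.692ms=3/4b
Σ=3b of 3 (104bpm 3/8) — PASS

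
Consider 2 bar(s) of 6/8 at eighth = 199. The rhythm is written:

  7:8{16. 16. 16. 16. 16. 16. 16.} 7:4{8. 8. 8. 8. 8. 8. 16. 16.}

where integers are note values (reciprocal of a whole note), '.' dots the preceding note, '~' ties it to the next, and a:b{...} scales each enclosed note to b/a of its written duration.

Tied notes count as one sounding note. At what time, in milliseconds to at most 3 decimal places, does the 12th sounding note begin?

1. 0.0ms @ 0 + 258.435ms (6/7)
2. 258.435ms @ 6/7 + 258.435ms (6/7)
3. 516.87ms @ 12/7 + 258.435ms (6/7)
4. 775.305ms @ 18/7 + 258.435ms (6/7)
5. 1033.74ms @ 24/7 + 258.435ms (6/7)
6. 1292.175ms @ 30/7 + 258.435ms (6/7)
7. 1550.61ms @ 36/7 + 258.435ms (6/7)
8. 1809.045ms @ 6 + 258.435ms (6/7)
9. 2067.48ms @ 48/7 + 258.435ms (6/7)
10. 2325.915ms @ 54/7 + 258.435ms (6/7)
11. 2584.35ms @ 60/7 + 258.435ms (6/7)
12. 2842.785ms @ 66/7 + 258.435ms (6/7)
13. 3101.22ms @ 72/7 + 258.435ms (6/7)
14. 3359.655ms @ 78/7 + 129.218ms (3/7)
15. 3488.873ms @ 81/7 + 129.218ms (3/7)

note 12 onset = 66/7b = 2842.785ms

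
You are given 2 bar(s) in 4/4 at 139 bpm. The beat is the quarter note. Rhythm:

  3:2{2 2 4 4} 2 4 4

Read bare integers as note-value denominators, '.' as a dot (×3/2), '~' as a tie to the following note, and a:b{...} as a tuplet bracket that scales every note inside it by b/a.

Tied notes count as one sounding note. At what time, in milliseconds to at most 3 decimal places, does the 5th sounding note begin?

1. 0.0ms @ 0 + 575.54ms (4/3)
2. 575.54ms @ 4/3 + 575.54ms (4/3)
3. 1151.079ms @ 8/3 + 287.77ms (2/3)
4. 1438.849ms @ 10/3 + 287.77ms (2/3)
5. 1726.619ms @ 4 + 863.309ms (2)
6. 2589.928ms @ 6 + 431.655ms (1)
7. 3021.583ms @ 7 + 431.655ms (1)

note 5 onset = 4b = 1726.619ms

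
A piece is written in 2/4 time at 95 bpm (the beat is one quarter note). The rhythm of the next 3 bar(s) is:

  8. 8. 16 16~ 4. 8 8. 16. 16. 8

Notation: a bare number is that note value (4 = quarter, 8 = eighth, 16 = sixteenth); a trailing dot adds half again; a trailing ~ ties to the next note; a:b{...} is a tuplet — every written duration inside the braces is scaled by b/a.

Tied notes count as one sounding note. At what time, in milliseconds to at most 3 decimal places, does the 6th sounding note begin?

note 6 onset = 4b = 2526.316ms

1. 0.0ms @ 0 + 473.684ms (3/4)
2. 473.684ms @ 3/4 + 473.684ms (3/4)
3. 947.368ms @ 3/2 + 157.895ms (1/4)
4. 1105.263ms @ 7/4 + 1105.263ms (7/4)
5. 2210.526ms @ 7/2 + 315.789ms (1/2)
6. 2526.316ms @ 4 + 473.684ms (3/4)
7. 3000.0ms @ 19/4 + 236.842ms (3/8)
8. 3236.842ms @ 41/8 + 236.842ms (3/8)
9. 3473.684ms @ 11/2 + 315.789ms (1/2)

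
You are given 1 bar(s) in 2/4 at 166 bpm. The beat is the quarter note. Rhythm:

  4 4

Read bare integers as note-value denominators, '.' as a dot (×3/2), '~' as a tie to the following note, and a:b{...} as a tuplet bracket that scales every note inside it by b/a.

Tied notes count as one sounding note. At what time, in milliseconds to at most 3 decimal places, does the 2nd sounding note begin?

1. 0.0ms @ 0 + 361.446ms (1)
2. 361.446ms @ 1 + 361.446ms (1)

note 2 onset = 1b = 361.446ms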